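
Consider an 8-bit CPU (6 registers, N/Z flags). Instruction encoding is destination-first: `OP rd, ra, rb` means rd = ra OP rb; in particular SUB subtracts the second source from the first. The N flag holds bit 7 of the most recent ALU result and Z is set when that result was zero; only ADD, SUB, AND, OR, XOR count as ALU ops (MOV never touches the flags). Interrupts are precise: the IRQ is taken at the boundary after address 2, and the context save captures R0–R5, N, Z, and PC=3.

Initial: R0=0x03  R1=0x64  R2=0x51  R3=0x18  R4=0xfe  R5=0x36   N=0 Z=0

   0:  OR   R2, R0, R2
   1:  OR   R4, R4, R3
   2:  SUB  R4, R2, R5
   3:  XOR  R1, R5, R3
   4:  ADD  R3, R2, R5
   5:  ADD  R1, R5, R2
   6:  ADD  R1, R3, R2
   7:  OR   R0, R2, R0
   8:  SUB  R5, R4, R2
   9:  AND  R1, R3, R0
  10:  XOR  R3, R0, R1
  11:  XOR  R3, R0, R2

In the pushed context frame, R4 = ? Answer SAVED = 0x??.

after  0: R0=0x03 R1=0x64 R2=0x53 R3=0x18 R4=0xfe R5=0x36  N=0 Z=0
after  1: R0=0x03 R1=0x64 R2=0x53 R3=0x18 R4=0xfe R5=0x36  N=1 Z=0
after  2: R0=0x03 R1=0x64 R2=0x53 R3=0x18 R4=0x1d R5=0x36  N=0 Z=0
-- IRQ taken; context saved, return-PC = 3 --

SAVED = 0x1d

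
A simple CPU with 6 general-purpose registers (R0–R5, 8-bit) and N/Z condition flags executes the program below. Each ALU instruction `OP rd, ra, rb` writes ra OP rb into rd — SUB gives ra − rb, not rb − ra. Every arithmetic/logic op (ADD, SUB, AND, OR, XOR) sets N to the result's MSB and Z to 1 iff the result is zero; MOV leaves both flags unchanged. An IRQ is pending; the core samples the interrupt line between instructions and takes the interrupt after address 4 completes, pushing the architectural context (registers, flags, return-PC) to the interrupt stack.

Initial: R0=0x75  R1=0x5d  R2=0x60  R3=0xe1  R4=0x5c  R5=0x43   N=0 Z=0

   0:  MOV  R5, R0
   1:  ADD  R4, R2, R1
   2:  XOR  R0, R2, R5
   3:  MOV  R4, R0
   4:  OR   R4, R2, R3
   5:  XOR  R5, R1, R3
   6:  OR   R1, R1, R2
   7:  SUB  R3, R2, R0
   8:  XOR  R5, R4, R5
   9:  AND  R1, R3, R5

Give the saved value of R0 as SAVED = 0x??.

after  0: R0=0x75 R1=0x5d R2=0x60 R3=0xe1 R4=0x5c R5=0x75  N=0 Z=0
after  1: R0=0x75 R1=0x5d R2=0x60 R3=0xe1 R4=0xbd R5=0x75  N=1 Z=0
after  2: R0=0x15 R1=0x5d R2=0x60 R3=0xe1 R4=0xbd R5=0x75  N=0 Z=0
after  3: R0=0x15 R1=0x5d R2=0x60 R3=0xe1 R4=0x15 R5=0x75  N=0 Z=0
after  4: R0=0x15 R1=0x5d R2=0x60 R3=0xe1 R4=0xe1 R5=0x75  N=1 Z=0
-- IRQ taken; context saved, return-PC = 5 --

SAVED = 0x15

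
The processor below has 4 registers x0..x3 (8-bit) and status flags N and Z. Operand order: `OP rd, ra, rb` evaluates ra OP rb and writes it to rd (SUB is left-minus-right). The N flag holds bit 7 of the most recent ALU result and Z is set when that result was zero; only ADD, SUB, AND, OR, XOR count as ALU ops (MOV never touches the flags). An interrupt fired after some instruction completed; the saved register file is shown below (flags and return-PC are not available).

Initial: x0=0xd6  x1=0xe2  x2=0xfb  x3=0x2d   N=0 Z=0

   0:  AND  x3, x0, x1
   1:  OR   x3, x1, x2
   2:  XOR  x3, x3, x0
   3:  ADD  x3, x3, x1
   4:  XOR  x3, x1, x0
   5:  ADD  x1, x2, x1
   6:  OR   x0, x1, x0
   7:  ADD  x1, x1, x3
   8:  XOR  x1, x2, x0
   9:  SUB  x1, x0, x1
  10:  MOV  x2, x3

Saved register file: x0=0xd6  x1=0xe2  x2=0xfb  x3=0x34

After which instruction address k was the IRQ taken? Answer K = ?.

after  0: x0=0xd6 x1=0xe2 x2=0xfb x3=0xc2  N=1 Z=0
after  1: x0=0xd6 x1=0xe2 x2=0xfb x3=0xfb  N=1 Z=0
after  2: x0=0xd6 x1=0xe2 x2=0xfb x3=0x2d  N=0 Z=0
after  3: x0=0xd6 x1=0xe2 x2=0xfb x3=0x0f  N=0 Z=0
after  4: x0=0xd6 x1=0xe2 x2=0xfb x3=0x34  N=0 Z=0
-- IRQ taken; context saved, return-PC = 5 --

K = 4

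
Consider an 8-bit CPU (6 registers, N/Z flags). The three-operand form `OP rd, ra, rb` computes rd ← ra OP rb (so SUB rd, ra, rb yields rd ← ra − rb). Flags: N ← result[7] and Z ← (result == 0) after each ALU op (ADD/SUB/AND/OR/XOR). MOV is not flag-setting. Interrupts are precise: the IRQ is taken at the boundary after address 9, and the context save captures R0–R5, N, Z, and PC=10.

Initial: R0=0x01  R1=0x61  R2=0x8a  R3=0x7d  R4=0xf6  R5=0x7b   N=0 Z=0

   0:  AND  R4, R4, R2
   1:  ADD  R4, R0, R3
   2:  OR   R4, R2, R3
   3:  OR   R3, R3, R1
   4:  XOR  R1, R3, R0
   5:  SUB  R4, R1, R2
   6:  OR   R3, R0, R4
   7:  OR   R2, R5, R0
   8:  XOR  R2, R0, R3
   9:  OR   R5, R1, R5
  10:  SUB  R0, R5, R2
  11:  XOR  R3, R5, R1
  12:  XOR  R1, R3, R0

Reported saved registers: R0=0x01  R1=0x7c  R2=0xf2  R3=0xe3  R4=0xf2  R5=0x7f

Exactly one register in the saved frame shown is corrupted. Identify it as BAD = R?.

after  0: R0=0x01 R1=0x61 R2=0x8a R3=0x7d R4=0x82 R5=0x7b  N=1 Z=0
after  1: R0=0x01 R1=0x61 R2=0x8a R3=0x7d R4=0x7e R5=0x7b  N=0 Z=0
after  2: R0=0x01 R1=0x61 R2=0x8a R3=0x7d R4=0xff R5=0x7b  N=1 Z=0
after  3: R0=0x01 R1=0x61 R2=0x8a R3=0x7d R4=0xff R5=0x7b  N=0 Z=0
after  4: R0=0x01 R1=0x7c R2=0x8a R3=0x7d R4=0xff R5=0x7b  N=0 Z=0
after  5: R0=0x01 R1=0x7c R2=0x8a R3=0x7d R4=0xf2 R5=0x7b  N=1 Z=0
after  6: R0=0x01 R1=0x7c R2=0x8a R3=0xf3 R4=0xf2 R5=0x7b  N=1 Z=0
after  7: R0=0x01 R1=0x7c R2=0x7b R3=0xf3 R4=0xf2 R5=0x7b  N=0 Z=0
after  8: R0=0x01 R1=0x7c R2=0xf2 R3=0xf3 R4=0xf2 R5=0x7b  N=1 Z=0
after  9: R0=0x01 R1=0x7c R2=0xf2 R3=0xf3 R4=0xf2 R5=0x7f  N=0 Z=0
-- IRQ taken; context saved, return-PC = 10 --
mismatch: R3: reported 0xe3 vs actual 0xf3

BAD = R3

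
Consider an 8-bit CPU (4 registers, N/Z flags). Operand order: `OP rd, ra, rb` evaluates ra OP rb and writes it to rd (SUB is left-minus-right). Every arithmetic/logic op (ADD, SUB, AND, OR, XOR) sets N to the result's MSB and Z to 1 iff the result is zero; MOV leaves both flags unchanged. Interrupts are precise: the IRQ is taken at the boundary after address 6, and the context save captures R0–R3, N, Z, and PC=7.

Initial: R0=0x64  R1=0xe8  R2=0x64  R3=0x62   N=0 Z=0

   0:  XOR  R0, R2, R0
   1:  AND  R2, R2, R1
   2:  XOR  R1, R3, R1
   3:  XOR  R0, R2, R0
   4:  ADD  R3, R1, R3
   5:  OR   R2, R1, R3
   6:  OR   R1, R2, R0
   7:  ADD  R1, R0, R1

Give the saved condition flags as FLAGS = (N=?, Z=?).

after  0: R0=0x00 R1=0xe8 R2=0x64 R3=0x62  N=0 Z=1
after  1: R0=0x00 R1=0xe8 R2=0x60 R3=0x62  N=0 Z=0
after  2: R0=0x00 R1=0x8a R2=0x60 R3=0x62  N=1 Z=0
after  3: R0=0x60 R1=0x8a R2=0x60 R3=0x62  N=0 Z=0
after  4: R0=0x60 R1=0x8a R2=0x60 R3=0xec  N=1 Z=0
after  5: R0=0x60 R1=0x8a R2=0xee R3=0xec  N=1 Z=0
after  6: R0=0x60 R1=0xee R2=0xee R3=0xec  N=1 Z=0
-- IRQ taken; context saved, return-PC = 7 --

FLAGS = (N=1, Z=0)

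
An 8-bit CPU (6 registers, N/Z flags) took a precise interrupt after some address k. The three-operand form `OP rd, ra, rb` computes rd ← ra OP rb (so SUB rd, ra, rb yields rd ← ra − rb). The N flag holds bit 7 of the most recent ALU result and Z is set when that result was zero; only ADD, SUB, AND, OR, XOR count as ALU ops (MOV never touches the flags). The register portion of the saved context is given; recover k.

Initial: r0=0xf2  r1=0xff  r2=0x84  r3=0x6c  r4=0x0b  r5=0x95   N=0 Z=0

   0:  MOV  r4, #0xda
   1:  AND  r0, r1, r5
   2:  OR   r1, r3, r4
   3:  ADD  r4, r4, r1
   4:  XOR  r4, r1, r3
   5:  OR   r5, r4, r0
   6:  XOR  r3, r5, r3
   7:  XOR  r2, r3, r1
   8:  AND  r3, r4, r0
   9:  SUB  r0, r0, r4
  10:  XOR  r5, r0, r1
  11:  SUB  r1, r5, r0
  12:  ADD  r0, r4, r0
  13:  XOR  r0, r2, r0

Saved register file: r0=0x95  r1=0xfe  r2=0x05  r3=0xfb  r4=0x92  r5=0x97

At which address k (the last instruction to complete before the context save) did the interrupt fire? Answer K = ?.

K = 7

after  0: r0=0xf2 r1=0xff r2=0x84 r3=0x6c r4=0xda r5=0x95  N=0 Z=0
after  1: r0=0x95 r1=0xff r2=0x84 r3=0x6c r4=0xda r5=0x95  N=1 Z=0
after  2: r0=0x95 r1=0xfe r2=0x84 r3=0x6c r4=0xda r5=0x95  N=1 Z=0
after  3: r0=0x95 r1=0xfe r2=0x84 r3=0x6c r4=0xd8 r5=0x95  N=1 Z=0
after  4: r0=0x95 r1=0xfe r2=0x84 r3=0x6c r4=0x92 r5=0x95  N=1 Z=0
after  5: r0=0x95 r1=0xfe r2=0x84 r3=0x6c r4=0x92 r5=0x97  N=1 Z=0
after  6: r0=0x95 r1=0xfe r2=0x84 r3=0xfb r4=0x92 r5=0x97  N=1 Z=0
after  7: r0=0x95 r1=0xfe r2=0x05 r3=0xfb r4=0x92 r5=0x97  N=0 Z=0
-- IRQ taken; context saved, return-PC = 8 --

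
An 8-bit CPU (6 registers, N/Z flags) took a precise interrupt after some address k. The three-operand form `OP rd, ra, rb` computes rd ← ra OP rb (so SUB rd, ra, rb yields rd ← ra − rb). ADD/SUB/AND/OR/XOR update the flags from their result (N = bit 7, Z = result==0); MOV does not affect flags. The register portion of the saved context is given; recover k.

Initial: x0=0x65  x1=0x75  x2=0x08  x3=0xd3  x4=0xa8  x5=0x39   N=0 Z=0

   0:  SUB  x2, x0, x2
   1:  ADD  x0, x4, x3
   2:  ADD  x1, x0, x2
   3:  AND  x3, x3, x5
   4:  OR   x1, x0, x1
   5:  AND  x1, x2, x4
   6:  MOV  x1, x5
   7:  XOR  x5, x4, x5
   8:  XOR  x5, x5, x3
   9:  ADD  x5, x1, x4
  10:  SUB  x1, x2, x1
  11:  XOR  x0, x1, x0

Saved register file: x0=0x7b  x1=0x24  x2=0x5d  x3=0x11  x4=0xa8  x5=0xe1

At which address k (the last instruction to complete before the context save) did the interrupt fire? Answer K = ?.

after  0: x0=0x65 x1=0x75 x2=0x5d x3=0xd3 x4=0xa8 x5=0x39  N=0 Z=0
after  1: x0=0x7b x1=0x75 x2=0x5d x3=0xd3 x4=0xa8 x5=0x39  N=0 Z=0
after  2: x0=0x7b x1=0xd8 x2=0x5d x3=0xd3 x4=0xa8 x5=0x39  N=1 Z=0
after  3: x0=0x7b x1=0xd8 x2=0x5d x3=0x11 x4=0xa8 x5=0x39  N=0 Z=0
after  4: x0=0x7b x1=0xfb x2=0x5d x3=0x11 x4=0xa8 x5=0x39  N=1 Z=0
after  5: x0=0x7b x1=0x08 x2=0x5d x3=0x11 x4=0xa8 x5=0x39  N=0 Z=0
after  6: x0=0x7b x1=0x39 x2=0x5d x3=0x11 x4=0xa8 x5=0x39  N=0 Z=0
after  7: x0=0x7b x1=0x39 x2=0x5d x3=0x11 x4=0xa8 x5=0x91  N=1 Z=0
after  8: x0=0x7b x1=0x39 x2=0x5d x3=0x11 x4=0xa8 x5=0x80  N=1 Z=0
after  9: x0=0x7b x1=0x39 x2=0x5d x3=0x11 x4=0xa8 x5=0xe1  N=1 Z=0
after 10: x0=0x7b x1=0x24 x2=0x5d x3=0x11 x4=0xa8 x5=0xe1  N=0 Z=0
-- IRQ taken; context saved, return-PC = 11 --

K = 10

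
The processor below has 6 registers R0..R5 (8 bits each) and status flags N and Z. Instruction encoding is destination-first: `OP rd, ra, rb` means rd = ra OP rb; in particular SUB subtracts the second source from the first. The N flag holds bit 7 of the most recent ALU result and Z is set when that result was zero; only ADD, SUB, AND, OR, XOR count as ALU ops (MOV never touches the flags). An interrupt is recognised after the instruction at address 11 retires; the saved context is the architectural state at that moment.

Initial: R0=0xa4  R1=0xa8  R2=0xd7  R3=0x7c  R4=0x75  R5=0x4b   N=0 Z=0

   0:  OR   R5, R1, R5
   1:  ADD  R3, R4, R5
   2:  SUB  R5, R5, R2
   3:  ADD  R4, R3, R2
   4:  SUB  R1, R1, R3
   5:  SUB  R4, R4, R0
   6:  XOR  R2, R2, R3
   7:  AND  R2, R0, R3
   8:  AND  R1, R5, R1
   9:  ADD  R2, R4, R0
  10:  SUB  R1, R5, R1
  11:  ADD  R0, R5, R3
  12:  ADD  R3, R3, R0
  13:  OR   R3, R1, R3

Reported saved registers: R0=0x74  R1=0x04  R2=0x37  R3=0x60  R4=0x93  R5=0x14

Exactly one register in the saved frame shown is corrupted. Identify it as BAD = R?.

BAD = R1

after  0: R0=0xa4 R1=0xa8 R2=0xd7 R3=0x7c R4=0x75 R5=0xeb  N=1 Z=0
after  1: R0=0xa4 R1=0xa8 R2=0xd7 R3=0x60 R4=0x75 R5=0xeb  N=0 Z=0
after  2: R0=0xa4 R1=0xa8 R2=0xd7 R3=0x60 R4=0x75 R5=0x14  N=0 Z=0
after  3: R0=0xa4 R1=0xa8 R2=0xd7 R3=0x60 R4=0x37 R5=0x14  N=0 Z=0
after  4: R0=0xa4 R1=0x48 R2=0xd7 R3=0x60 R4=0x37 R5=0x14  N=0 Z=0
after  5: R0=0xa4 R1=0x48 R2=0xd7 R3=0x60 R4=0x93 R5=0x14  N=1 Z=0
after  6: R0=0xa4 R1=0x48 R2=0xb7 R3=0x60 R4=0x93 R5=0x14  N=1 Z=0
after  7: R0=0xa4 R1=0x48 R2=0x20 R3=0x60 R4=0x93 R5=0x14  N=0 Z=0
after  8: R0=0xa4 R1=0x00 R2=0x20 R3=0x60 R4=0x93 R5=0x14  N=0 Z=1
after  9: R0=0xa4 R1=0x00 R2=0x37 R3=0x60 R4=0x93 R5=0x14  N=0 Z=0
after 10: R0=0xa4 R1=0x14 R2=0x37 R3=0x60 R4=0x93 R5=0x14  N=0 Z=0
after 11: R0=0x74 R1=0x14 R2=0x37 R3=0x60 R4=0x93 R5=0x14  N=0 Z=0
-- IRQ taken; context saved, return-PC = 12 --
mismatch: R1: reported 0x04 vs actual 0x14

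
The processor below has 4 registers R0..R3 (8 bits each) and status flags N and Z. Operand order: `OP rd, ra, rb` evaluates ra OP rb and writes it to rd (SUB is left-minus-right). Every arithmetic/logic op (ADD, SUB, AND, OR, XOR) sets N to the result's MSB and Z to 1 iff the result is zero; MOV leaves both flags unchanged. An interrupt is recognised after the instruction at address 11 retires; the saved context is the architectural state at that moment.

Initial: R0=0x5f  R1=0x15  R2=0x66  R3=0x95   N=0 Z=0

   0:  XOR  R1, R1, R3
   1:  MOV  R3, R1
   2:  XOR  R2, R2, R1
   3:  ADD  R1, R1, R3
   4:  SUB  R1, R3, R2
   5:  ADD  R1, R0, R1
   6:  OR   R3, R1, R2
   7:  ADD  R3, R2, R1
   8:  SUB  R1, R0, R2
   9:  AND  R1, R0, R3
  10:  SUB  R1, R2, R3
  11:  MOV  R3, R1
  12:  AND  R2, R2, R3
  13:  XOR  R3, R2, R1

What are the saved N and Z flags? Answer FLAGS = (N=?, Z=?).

FLAGS = (N=0, Z=0)

after  0: R0=0x5f R1=0x80 R2=0x66 R3=0x95  N=1 Z=0
after  1: R0=0x5f R1=0x80 R2=0x66 R3=0x80  N=1 Z=0
after  2: R0=0x5f R1=0x80 R2=0xe6 R3=0x80  N=1 Z=0
after  3: R0=0x5f R1=0x00 R2=0xe6 R3=0x80  N=0 Z=1
after  4: R0=0x5f R1=0x9a R2=0xe6 R3=0x80  N=1 Z=0
after  5: R0=0x5f R1=0xf9 R2=0xe6 R3=0x80  N=1 Z=0
after  6: R0=0x5f R1=0xf9 R2=0xe6 R3=0xff  N=1 Z=0
after  7: R0=0x5f R1=0xf9 R2=0xe6 R3=0xdf  N=1 Z=0
after  8: R0=0x5f R1=0x79 R2=0xe6 R3=0xdf  N=0 Z=0
after  9: R0=0x5f R1=0x5f R2=0xe6 R3=0xdf  N=0 Z=0
after 10: R0=0x5f R1=0x07 R2=0xe6 R3=0xdf  N=0 Z=0
after 11: R0=0x5f R1=0x07 R2=0xe6 R3=0x07  N=0 Z=0
-- IRQ taken; context saved, return-PC = 12 --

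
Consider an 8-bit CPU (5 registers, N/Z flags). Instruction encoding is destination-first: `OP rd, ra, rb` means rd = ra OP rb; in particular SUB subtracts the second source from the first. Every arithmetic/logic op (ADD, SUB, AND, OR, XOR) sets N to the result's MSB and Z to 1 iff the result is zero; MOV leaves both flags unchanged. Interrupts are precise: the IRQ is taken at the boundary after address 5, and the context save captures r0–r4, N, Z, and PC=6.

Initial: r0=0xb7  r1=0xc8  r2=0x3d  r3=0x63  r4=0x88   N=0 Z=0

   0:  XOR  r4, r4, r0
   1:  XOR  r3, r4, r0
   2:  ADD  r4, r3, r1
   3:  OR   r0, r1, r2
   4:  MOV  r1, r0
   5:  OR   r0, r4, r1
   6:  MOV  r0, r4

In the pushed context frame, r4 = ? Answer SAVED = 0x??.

SAVED = 0x50

after  0: r0=0xb7 r1=0xc8 r2=0x3d r3=0x63 r4=0x3f  N=0 Z=0
after  1: r0=0xb7 r1=0xc8 r2=0x3d r3=0x88 r4=0x3f  N=1 Z=0
after  2: r0=0xb7 r1=0xc8 r2=0x3d r3=0x88 r4=0x50  N=0 Z=0
after  3: r0=0xfd r1=0xc8 r2=0x3d r3=0x88 r4=0x50  N=1 Z=0
after  4: r0=0xfd r1=0xfd r2=0x3d r3=0x88 r4=0x50  N=1 Z=0
after  5: r0=0xfd r1=0xfd r2=0x3d r3=0x88 r4=0x50  N=1 Z=0
-- IRQ taken; context saved, return-PC = 6 --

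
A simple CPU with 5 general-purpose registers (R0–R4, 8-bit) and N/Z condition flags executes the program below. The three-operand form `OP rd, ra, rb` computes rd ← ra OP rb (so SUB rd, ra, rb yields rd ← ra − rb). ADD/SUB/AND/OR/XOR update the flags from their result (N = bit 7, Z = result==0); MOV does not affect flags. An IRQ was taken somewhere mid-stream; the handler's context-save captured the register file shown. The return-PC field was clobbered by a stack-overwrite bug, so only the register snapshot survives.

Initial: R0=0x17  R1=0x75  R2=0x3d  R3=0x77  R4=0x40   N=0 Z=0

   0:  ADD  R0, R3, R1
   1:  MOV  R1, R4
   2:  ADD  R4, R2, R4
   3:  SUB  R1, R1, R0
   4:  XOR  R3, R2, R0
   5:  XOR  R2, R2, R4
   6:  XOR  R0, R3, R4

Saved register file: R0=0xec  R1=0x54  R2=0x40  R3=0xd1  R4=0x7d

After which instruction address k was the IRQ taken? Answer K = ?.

K = 5

after  0: R0=0xec R1=0x75 R2=0x3d R3=0x77 R4=0x40  N=1 Z=0
after  1: R0=0xec R1=0x40 R2=0x3d R3=0x77 R4=0x40  N=1 Z=0
after  2: R0=0xec R1=0x40 R2=0x3d R3=0x77 R4=0x7d  N=0 Z=0
after  3: R0=0xec R1=0x54 R2=0x3d R3=0x77 R4=0x7d  N=0 Z=0
after  4: R0=0xec R1=0x54 R2=0x3d R3=0xd1 R4=0x7d  N=1 Z=0
after  5: R0=0xec R1=0x54 R2=0x40 R3=0xd1 R4=0x7d  N=0 Z=0
-- IRQ taken; context saved, return-PC = 6 --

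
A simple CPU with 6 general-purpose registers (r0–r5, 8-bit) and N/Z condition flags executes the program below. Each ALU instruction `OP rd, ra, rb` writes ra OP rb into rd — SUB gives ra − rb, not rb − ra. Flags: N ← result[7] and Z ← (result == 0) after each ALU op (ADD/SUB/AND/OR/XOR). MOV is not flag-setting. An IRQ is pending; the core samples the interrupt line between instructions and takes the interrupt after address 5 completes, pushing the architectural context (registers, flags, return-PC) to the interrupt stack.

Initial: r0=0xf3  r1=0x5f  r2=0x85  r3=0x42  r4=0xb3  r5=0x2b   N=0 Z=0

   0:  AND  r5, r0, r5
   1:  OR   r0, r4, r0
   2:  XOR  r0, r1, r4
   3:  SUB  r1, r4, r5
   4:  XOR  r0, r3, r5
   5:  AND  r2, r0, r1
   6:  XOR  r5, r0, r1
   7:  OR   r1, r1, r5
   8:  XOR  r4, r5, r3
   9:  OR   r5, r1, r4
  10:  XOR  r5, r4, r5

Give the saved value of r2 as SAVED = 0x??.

SAVED = 0x00

after  0: r0=0xf3 r1=0x5f r2=0x85 r3=0x42 r4=0xb3 r5=0x23  N=0 Z=0
after  1: r0=0xf3 r1=0x5f r2=0x85 r3=0x42 r4=0xb3 r5=0x23  N=1 Z=0
after  2: r0=0xec r1=0x5f r2=0x85 r3=0x42 r4=0xb3 r5=0x23  N=1 Z=0
after  3: r0=0xec r1=0x90 r2=0x85 r3=0x42 r4=0xb3 r5=0x23  N=1 Z=0
after  4: r0=0x61 r1=0x90 r2=0x85 r3=0x42 r4=0xb3 r5=0x23  N=0 Z=0
after  5: r0=0x61 r1=0x90 r2=0x00 r3=0x42 r4=0xb3 r5=0x23  N=0 Z=1
-- IRQ taken; context saved, return-PC = 6 --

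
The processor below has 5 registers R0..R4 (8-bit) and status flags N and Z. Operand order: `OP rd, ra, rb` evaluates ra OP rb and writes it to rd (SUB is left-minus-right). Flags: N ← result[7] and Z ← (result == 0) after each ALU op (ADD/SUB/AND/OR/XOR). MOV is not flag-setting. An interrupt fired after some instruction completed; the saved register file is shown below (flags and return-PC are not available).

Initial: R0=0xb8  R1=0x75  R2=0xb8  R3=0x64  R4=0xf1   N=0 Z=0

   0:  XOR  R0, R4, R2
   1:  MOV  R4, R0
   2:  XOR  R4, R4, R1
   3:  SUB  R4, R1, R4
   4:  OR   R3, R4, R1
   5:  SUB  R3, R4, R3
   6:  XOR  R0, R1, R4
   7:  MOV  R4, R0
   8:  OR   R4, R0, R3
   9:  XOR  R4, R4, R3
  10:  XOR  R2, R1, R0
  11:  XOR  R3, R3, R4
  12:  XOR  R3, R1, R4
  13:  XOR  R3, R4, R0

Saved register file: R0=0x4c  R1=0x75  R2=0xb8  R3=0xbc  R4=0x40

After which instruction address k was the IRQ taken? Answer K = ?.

after  0: R0=0x49 R1=0x75 R2=0xb8 R3=0x64 R4=0xf1  N=0 Z=0
after  1: R0=0x49 R1=0x75 R2=0xb8 R3=0x64 R4=0x49  N=0 Z=0
after  2: R0=0x49 R1=0x75 R2=0xb8 R3=0x64 R4=0x3c  N=0 Z=0
after  3: R0=0x49 R1=0x75 R2=0xb8 R3=0x64 R4=0x39  N=0 Z=0
after  4: R0=0x49 R1=0x75 R2=0xb8 R3=0x7d R4=0x39  N=0 Z=0
after  5: R0=0x49 R1=0x75 R2=0xb8 R3=0xbc R4=0x39  N=1 Z=0
after  6: R0=0x4c R1=0x75 R2=0xb8 R3=0xbc R4=0x39  N=0 Z=0
after  7: R0=0x4c R1=0x75 R2=0xb8 R3=0xbc R4=0x4c  N=0 Z=0
after  8: R0=0x4c R1=0x75 R2=0xb8 R3=0xbc R4=0xfc  N=1 Z=0
after  9: R0=0x4c R1=0x75 R2=0xb8 R3=0xbc R4=0x40  N=0 Z=0
-- IRQ taken; context saved, return-PC = 10 --

K = 9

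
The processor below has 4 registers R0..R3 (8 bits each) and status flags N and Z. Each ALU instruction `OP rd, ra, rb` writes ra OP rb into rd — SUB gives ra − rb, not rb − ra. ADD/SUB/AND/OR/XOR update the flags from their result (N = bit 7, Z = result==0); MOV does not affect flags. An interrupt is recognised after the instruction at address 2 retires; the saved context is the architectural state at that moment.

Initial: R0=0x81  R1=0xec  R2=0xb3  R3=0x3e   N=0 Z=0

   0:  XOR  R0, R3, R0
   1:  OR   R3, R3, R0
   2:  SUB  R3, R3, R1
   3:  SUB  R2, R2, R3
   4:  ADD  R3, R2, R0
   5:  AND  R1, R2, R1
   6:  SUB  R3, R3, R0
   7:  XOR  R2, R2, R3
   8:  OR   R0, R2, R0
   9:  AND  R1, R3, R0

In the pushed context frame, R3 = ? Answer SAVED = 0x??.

SAVED = 0xd3

after  0: R0=0xbf R1=0xec R2=0xb3 R3=0x3e  N=1 Z=0
after  1: R0=0xbf R1=0xec R2=0xb3 R3=0xbf  N=1 Z=0
after  2: R0=0xbf R1=0xec R2=0xb3 R3=0xd3  N=1 Z=0
-- IRQ taken; context saved, return-PC = 3 --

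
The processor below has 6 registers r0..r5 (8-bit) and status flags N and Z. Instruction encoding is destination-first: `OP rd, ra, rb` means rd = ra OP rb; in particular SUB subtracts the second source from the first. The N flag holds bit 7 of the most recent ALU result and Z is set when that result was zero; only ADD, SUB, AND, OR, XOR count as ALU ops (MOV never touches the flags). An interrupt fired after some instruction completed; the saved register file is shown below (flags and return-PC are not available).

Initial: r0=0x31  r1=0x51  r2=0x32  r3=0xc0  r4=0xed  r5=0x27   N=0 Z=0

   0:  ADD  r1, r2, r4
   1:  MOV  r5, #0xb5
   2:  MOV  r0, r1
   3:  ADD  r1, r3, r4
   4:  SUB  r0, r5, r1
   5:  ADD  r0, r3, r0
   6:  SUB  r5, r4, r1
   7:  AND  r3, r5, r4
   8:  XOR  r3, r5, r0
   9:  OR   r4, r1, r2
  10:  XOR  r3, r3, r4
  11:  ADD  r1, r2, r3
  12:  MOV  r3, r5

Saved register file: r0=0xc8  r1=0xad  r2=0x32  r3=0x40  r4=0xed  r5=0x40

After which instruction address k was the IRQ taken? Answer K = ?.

K = 7

after  0: r0=0x31 r1=0x1f r2=0x32 r3=0xc0 r4=0xed r5=0x27  N=0 Z=0
after  1: r0=0x31 r1=0x1f r2=0x32 r3=0xc0 r4=0xed r5=0xb5  N=0 Z=0
after  2: r0=0x1f r1=0x1f r2=0x32 r3=0xc0 r4=0xed r5=0xb5  N=0 Z=0
after  3: r0=0x1f r1=0xad r2=0x32 r3=0xc0 r4=0xed r5=0xb5  N=1 Z=0
after  4: r0=0x08 r1=0xad r2=0x32 r3=0xc0 r4=0xed r5=0xb5  N=0 Z=0
after  5: r0=0xc8 r1=0xad r2=0x32 r3=0xc0 r4=0xed r5=0xb5  N=1 Z=0
after  6: r0=0xc8 r1=0xad r2=0x32 r3=0xc0 r4=0xed r5=0x40  N=0 Z=0
after  7: r0=0xc8 r1=0xad r2=0x32 r3=0x40 r4=0xed r5=0x40  N=0 Z=0
-- IRQ taken; context saved, return-PC = 8 --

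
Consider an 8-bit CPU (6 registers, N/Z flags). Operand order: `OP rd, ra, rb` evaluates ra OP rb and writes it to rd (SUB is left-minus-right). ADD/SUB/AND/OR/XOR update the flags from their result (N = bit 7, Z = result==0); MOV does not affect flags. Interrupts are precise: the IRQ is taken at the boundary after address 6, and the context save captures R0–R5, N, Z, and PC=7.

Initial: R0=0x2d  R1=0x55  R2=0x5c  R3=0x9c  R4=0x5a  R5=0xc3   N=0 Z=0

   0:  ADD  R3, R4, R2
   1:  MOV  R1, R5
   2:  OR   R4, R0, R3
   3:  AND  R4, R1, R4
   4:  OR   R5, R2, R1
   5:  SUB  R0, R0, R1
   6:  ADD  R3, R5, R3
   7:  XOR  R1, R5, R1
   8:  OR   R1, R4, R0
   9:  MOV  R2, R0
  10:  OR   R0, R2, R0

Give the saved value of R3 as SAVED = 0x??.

SAVED = 0x95

after  0: R0=0x2d R1=0x55 R2=0x5c R3=0xb6 R4=0x5a R5=0xc3  N=1 Z=0
after  1: R0=0x2d R1=0xc3 R2=0x5c R3=0xb6 R4=0x5a R5=0xc3  N=1 Z=0
after  2: R0=0x2d R1=0xc3 R2=0x5c R3=0xb6 R4=0xbf R5=0xc3  N=1 Z=0
after  3: R0=0x2d R1=0xc3 R2=0x5c R3=0xb6 R4=0x83 R5=0xc3  N=1 Z=0
after  4: R0=0x2d R1=0xc3 R2=0x5c R3=0xb6 R4=0x83 R5=0xdf  N=1 Z=0
after  5: R0=0x6a R1=0xc3 R2=0x5c R3=0xb6 R4=0x83 R5=0xdf  N=0 Z=0
after  6: R0=0x6a R1=0xc3 R2=0x5c R3=0x95 R4=0x83 R5=0xdf  N=1 Z=0
-- IRQ taken; context saved, return-PC = 7 --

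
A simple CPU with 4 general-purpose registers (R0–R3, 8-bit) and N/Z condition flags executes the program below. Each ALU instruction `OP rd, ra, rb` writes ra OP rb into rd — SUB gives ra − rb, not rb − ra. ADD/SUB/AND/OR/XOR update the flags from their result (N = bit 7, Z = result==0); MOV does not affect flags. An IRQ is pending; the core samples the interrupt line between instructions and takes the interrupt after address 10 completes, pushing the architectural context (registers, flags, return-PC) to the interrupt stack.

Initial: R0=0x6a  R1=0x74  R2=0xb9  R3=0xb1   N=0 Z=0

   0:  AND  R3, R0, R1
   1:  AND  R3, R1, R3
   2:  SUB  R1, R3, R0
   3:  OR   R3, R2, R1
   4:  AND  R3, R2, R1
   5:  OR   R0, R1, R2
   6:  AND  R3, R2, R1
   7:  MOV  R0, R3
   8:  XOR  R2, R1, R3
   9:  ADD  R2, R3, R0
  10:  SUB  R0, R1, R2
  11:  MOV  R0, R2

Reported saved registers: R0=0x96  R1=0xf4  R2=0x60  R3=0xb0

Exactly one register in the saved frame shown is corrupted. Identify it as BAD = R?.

after  0: R0=0x6a R1=0x74 R2=0xb9 R3=0x60  N=0 Z=0
after  1: R0=0x6a R1=0x74 R2=0xb9 R3=0x60  N=0 Z=0
after  2: R0=0x6a R1=0xf6 R2=0xb9 R3=0x60  N=1 Z=0
after  3: R0=0x6a R1=0xf6 R2=0xb9 R3=0xff  N=1 Z=0
after  4: R0=0x6a R1=0xf6 R2=0xb9 R3=0xb0  N=1 Z=0
after  5: R0=0xff R1=0xf6 R2=0xb9 R3=0xb0  N=1 Z=0
after  6: R0=0xff R1=0xf6 R2=0xb9 R3=0xb0  N=1 Z=0
after  7: R0=0xb0 R1=0xf6 R2=0xb9 R3=0xb0  N=1 Z=0
after  8: R0=0xb0 R1=0xf6 R2=0x46 R3=0xb0  N=0 Z=0
after  9: R0=0xb0 R1=0xf6 R2=0x60 R3=0xb0  N=0 Z=0
after 10: R0=0x96 R1=0xf6 R2=0x60 R3=0xb0  N=1 Z=0
-- IRQ taken; context saved, return-PC = 11 --
mismatch: R1: reported 0xf4 vs actual 0xf6

BAD = R1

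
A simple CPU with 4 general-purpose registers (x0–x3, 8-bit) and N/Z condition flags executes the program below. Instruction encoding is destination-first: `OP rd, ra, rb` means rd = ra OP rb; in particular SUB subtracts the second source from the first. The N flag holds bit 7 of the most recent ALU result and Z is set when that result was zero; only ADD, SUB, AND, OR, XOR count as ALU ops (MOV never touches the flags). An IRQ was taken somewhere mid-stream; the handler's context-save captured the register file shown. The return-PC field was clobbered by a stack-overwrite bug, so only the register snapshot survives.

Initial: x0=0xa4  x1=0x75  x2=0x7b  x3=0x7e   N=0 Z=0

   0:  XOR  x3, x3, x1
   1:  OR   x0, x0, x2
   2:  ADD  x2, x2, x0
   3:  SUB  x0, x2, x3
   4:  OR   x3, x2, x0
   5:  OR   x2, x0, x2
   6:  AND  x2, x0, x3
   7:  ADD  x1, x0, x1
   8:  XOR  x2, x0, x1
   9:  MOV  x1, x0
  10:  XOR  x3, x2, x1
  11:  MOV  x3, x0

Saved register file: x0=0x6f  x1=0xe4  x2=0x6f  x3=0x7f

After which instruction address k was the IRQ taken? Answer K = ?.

after  0: x0=0xa4 x1=0x75 x2=0x7b x3=0x0b  N=0 Z=0
after  1: x0=0xff x1=0x75 x2=0x7b x3=0x0b  N=1 Z=0
after  2: x0=0xff x1=0x75 x2=0x7a x3=0x0b  N=0 Z=0
after  3: x0=0x6f x1=0x75 x2=0x7a x3=0x0b  N=0 Z=0
after  4: x0=0x6f x1=0x75 x2=0x7a x3=0x7f  N=0 Z=0
after  5: x0=0x6f x1=0x75 x2=0x7f x3=0x7f  N=0 Z=0
after  6: x0=0x6f x1=0x75 x2=0x6f x3=0x7f  N=0 Z=0
after  7: x0=0x6f x1=0xe4 x2=0x6f x3=0x7f  N=1 Z=0
-- IRQ taken; context saved, return-PC = 8 --

K = 7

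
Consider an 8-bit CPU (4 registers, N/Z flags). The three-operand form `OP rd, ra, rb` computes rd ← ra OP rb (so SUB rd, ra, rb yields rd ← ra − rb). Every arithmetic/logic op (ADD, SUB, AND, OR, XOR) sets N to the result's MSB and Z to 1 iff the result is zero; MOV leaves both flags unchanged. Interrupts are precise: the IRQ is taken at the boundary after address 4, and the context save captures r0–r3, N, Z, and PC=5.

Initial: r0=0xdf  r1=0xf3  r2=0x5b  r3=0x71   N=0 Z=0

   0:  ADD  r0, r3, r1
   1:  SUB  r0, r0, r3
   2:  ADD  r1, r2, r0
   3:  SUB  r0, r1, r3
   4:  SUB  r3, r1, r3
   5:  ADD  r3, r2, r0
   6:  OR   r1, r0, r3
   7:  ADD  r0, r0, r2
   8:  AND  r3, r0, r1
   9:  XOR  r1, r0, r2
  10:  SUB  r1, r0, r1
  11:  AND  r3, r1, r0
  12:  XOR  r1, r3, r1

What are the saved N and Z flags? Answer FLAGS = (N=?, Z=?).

after  0: r0=0x64 r1=0xf3 r2=0x5b r3=0x71  N=0 Z=0
after  1: r0=0xf3 r1=0xf3 r2=0x5b r3=0x71  N=1 Z=0
after  2: r0=0xf3 r1=0x4e r2=0x5b r3=0x71  N=0 Z=0
after  3: r0=0xdd r1=0x4e r2=0x5b r3=0x71  N=1 Z=0
after  4: r0=0xdd r1=0x4e r2=0x5b r3=0xdd  N=1 Z=0
-- IRQ taken; context saved, return-PC = 5 --

FLAGS = (N=1, Z=0)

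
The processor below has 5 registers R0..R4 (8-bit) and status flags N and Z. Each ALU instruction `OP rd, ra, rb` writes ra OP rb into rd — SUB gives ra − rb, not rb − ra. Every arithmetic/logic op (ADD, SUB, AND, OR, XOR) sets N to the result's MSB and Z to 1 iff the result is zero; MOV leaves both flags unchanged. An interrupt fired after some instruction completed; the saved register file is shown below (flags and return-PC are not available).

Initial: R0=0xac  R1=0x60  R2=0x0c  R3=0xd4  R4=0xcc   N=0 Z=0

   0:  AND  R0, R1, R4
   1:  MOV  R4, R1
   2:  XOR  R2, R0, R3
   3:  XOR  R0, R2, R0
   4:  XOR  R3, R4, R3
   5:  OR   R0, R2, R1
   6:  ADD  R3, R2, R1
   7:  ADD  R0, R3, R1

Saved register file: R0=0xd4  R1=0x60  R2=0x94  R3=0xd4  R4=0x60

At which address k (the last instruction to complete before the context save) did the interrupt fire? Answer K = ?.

K = 3

after  0: R0=0x40 R1=0x60 R2=0x0c R3=0xd4 R4=0xcc  N=0 Z=0
after  1: R0=0x40 R1=0x60 R2=0x0c R3=0xd4 R4=0x60  N=0 Z=0
after  2: R0=0x40 R1=0x60 R2=0x94 R3=0xd4 R4=0x60  N=1 Z=0
after  3: R0=0xd4 R1=0x60 R2=0x94 R3=0xd4 R4=0x60  N=1 Z=0
-- IRQ taken; context saved, return-PC = 4 --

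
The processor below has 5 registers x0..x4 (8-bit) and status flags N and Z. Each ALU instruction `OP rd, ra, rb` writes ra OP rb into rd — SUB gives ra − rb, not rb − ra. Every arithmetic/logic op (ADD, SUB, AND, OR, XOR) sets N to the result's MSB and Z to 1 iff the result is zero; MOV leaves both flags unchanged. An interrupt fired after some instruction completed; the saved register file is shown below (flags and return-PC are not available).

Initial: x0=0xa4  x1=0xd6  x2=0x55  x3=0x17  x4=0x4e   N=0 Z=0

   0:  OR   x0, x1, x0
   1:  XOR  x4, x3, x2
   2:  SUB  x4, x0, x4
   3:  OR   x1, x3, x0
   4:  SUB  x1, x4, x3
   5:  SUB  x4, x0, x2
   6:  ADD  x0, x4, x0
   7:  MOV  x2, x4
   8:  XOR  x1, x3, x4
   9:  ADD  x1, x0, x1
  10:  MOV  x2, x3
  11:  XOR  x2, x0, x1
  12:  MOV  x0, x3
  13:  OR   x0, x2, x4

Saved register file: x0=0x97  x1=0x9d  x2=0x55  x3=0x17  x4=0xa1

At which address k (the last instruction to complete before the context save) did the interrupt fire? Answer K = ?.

K = 6

after  0: x0=0xf6 x1=0xd6 x2=0x55 x3=0x17 x4=0x4e  N=1 Z=0
after  1: x0=0xf6 x1=0xd6 x2=0x55 x3=0x17 x4=0x42  N=0 Z=0
after  2: x0=0xf6 x1=0xd6 x2=0x55 x3=0x17 x4=0xb4  N=1 Z=0
after  3: x0=0xf6 x1=0xf7 x2=0x55 x3=0x17 x4=0xb4  N=1 Z=0
after  4: x0=0xf6 x1=0x9d x2=0x55 x3=0x17 x4=0xb4  N=1 Z=0
after  5: x0=0xf6 x1=0x9d x2=0x55 x3=0x17 x4=0xa1  N=1 Z=0
after  6: x0=0x97 x1=0x9d x2=0x55 x3=0x17 x4=0xa1  N=1 Z=0
-- IRQ taken; context saved, return-PC = 7 --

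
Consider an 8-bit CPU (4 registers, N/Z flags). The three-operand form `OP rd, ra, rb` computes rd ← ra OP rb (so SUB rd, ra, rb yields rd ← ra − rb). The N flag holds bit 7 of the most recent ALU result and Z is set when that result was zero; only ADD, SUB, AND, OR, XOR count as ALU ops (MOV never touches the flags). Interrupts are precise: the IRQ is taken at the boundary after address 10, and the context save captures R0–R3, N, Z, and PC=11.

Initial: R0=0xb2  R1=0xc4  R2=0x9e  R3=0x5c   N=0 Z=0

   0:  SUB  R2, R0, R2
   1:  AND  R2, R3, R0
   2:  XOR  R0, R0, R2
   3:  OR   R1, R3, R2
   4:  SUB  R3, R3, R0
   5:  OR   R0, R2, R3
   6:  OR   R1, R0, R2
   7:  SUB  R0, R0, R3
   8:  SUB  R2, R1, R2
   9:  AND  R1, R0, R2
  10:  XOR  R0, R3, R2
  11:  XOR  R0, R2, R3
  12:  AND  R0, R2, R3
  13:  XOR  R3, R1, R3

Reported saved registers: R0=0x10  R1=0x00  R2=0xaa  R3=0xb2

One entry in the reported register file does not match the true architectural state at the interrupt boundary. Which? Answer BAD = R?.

BAD = R3

after  0: R0=0xb2 R1=0xc4 R2=0x14 R3=0x5c  N=0 Z=0
after  1: R0=0xb2 R1=0xc4 R2=0x10 R3=0x5c  N=0 Z=0
after  2: R0=0xa2 R1=0xc4 R2=0x10 R3=0x5c  N=1 Z=0
after  3: R0=0xa2 R1=0x5c R2=0x10 R3=0x5c  N=0 Z=0
after  4: R0=0xa2 R1=0x5c R2=0x10 R3=0xba  N=1 Z=0
after  5: R0=0xba R1=0x5c R2=0x10 R3=0xba  N=1 Z=0
after  6: R0=0xba R1=0xba R2=0x10 R3=0xba  N=1 Z=0
after  7: R0=0x00 R1=0xba R2=0x10 R3=0xba  N=0 Z=1
after  8: R0=0x00 R1=0xba R2=0xaa R3=0xba  N=1 Z=0
after  9: R0=0x00 R1=0x00 R2=0xaa R3=0xba  N=0 Z=1
after 10: R0=0x10 R1=0x00 R2=0xaa R3=0xba  N=0 Z=0
-- IRQ taken; context saved, return-PC = 11 --
mismatch: R3: reported 0xb2 vs actual 0xba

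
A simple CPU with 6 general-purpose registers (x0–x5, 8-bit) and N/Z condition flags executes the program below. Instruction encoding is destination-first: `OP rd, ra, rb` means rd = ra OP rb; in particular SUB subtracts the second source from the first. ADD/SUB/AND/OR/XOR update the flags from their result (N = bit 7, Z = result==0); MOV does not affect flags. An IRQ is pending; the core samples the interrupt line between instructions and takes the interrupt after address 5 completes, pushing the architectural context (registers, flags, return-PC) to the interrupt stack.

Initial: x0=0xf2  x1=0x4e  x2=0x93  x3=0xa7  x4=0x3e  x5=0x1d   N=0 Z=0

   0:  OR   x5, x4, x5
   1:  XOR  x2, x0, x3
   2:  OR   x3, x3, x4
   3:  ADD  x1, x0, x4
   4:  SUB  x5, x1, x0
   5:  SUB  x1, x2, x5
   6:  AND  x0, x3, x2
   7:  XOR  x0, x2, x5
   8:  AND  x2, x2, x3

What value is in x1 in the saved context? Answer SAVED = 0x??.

SAVED = 0x17

after  0: x0=0xf2 x1=0x4e x2=0x93 x3=0xa7 x4=0x3e x5=0x3f  N=0 Z=0
after  1: x0=0xf2 x1=0x4e x2=0x55 x3=0xa7 x4=0x3e x5=0x3f  N=0 Z=0
after  2: x0=0xf2 x1=0x4e x2=0x55 x3=0xbf x4=0x3e x5=0x3f  N=1 Z=0
after  3: x0=0xf2 x1=0x30 x2=0x55 x3=0xbf x4=0x3e x5=0x3f  N=0 Z=0
after  4: x0=0xf2 x1=0x30 x2=0x55 x3=0xbf x4=0x3e x5=0x3e  N=0 Z=0
after  5: x0=0xf2 x1=0x17 x2=0x55 x3=0xbf x4=0x3e x5=0x3e  N=0 Z=0
-- IRQ taken; context saved, return-PC = 6 --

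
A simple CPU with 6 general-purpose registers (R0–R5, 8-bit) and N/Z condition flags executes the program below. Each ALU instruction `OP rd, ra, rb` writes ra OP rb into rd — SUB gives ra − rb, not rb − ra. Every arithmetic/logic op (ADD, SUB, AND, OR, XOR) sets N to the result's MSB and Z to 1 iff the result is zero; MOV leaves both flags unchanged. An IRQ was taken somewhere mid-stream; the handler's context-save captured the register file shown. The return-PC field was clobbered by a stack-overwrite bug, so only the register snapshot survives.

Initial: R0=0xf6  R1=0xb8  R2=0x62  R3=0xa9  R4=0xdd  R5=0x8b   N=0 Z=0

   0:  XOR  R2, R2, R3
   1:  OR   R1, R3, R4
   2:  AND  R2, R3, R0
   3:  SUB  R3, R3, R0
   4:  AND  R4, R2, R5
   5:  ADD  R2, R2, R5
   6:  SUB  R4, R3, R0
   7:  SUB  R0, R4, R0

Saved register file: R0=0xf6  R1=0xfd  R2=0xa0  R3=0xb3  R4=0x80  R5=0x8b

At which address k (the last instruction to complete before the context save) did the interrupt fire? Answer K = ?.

after  0: R0=0xf6 R1=0xb8 R2=0xcb R3=0xa9 R4=0xdd R5=0x8b  N=1 Z=0
after  1: R0=0xf6 R1=0xfd R2=0xcb R3=0xa9 R4=0xdd R5=0x8b  N=1 Z=0
after  2: R0=0xf6 R1=0xfd R2=0xa0 R3=0xa9 R4=0xdd R5=0x8b  N=1 Z=0
after  3: R0=0xf6 R1=0xfd R2=0xa0 R3=0xb3 R4=0xdd R5=0x8b  N=1 Z=0
after  4: R0=0xf6 R1=0xfd R2=0xa0 R3=0xb3 R4=0x80 R5=0x8b  N=1 Z=0
-- IRQ taken; context saved, return-PC = 5 --

K = 4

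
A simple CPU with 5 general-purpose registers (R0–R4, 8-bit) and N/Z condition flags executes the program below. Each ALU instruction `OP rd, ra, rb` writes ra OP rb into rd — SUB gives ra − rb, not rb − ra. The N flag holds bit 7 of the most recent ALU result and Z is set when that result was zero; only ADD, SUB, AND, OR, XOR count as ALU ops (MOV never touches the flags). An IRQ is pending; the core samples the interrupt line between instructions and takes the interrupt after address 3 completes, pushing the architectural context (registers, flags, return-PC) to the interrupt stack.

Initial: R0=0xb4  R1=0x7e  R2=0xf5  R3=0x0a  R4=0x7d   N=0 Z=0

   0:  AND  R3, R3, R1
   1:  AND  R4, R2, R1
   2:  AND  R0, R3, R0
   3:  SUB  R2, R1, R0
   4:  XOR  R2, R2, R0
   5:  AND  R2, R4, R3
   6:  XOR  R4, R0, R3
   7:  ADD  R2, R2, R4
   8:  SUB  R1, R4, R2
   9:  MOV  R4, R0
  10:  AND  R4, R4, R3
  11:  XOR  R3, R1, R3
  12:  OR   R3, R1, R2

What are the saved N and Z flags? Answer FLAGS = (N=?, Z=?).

FLAGS = (N=0, Z=0)

after  0: R0=0xb4 R1=0x7e R2=0xf5 R3=0x0a R4=0x7d  N=0 Z=0
after  1: R0=0xb4 R1=0x7e R2=0xf5 R3=0x0a R4=0x74  N=0 Z=0
after  2: R0=0x00 R1=0x7e R2=0xf5 R3=0x0a R4=0x74  N=0 Z=1
after  3: R0=0x00 R1=0x7e R2=0x7e R3=0x0a R4=0x74  N=0 Z=0
-- IRQ taken; context saved, return-PC = 4 --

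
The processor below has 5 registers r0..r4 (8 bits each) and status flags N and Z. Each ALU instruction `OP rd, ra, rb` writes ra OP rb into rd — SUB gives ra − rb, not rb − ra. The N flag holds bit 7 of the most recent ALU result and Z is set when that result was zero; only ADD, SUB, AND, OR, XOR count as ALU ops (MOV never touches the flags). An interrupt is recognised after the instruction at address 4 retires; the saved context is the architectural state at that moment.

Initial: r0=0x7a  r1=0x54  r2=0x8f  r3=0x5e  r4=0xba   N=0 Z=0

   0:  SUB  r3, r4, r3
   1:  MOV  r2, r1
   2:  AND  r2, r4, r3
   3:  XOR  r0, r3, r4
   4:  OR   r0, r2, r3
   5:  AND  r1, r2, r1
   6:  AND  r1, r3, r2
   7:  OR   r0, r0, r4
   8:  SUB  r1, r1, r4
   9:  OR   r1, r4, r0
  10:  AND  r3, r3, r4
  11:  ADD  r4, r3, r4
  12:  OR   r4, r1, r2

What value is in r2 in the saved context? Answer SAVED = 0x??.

after  0: r0=0x7a r1=0x54 r2=0x8f r3=0x5c r4=0xba  N=0 Z=0
after  1: r0=0x7a r1=0x54 r2=0x54 r3=0x5c r4=0xba  N=0 Z=0
after  2: r0=0x7a r1=0x54 r2=0x18 r3=0x5c r4=0xba  N=0 Z=0
after  3: r0=0xe6 r1=0x54 r2=0x18 r3=0x5c r4=0xba  N=1 Z=0
after  4: r0=0x5c r1=0x54 r2=0x18 r3=0x5c r4=0xba  N=0 Z=0
-- IRQ taken; context saved, return-PC = 5 --

SAVED = 0x18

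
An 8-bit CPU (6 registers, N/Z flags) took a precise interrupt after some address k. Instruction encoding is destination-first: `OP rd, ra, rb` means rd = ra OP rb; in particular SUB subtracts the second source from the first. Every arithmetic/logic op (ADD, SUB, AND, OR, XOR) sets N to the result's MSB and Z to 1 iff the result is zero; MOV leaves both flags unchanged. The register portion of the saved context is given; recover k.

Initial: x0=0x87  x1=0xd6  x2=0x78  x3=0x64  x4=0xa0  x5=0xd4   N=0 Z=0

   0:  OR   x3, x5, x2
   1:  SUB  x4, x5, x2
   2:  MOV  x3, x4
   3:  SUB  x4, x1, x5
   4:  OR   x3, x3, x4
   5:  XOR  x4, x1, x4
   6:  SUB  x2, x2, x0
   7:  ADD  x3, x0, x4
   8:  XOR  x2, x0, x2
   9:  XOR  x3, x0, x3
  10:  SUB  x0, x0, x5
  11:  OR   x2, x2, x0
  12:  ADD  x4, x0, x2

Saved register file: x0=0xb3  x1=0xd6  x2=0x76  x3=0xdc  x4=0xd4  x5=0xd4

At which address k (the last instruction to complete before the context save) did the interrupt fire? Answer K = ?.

K = 10

after  0: x0=0x87 x1=0xd6 x2=0x78 x3=0xfc x4=0xa0 x5=0xd4  N=1 Z=0
after  1: x0=0x87 x1=0xd6 x2=0x78 x3=0xfc x4=0x5c x5=0xd4  N=0 Z=0
after  2: x0=0x87 x1=0xd6 x2=0x78 x3=0x5c x4=0x5c x5=0xd4  N=0 Z=0
after  3: x0=0x87 x1=0xd6 x2=0x78 x3=0x5c x4=0x02 x5=0xd4  N=0 Z=0
after  4: x0=0x87 x1=0xd6 x2=0x78 x3=0x5e x4=0x02 x5=0xd4  N=0 Z=0
after  5: x0=0x87 x1=0xd6 x2=0x78 x3=0x5e x4=0xd4 x5=0xd4  N=1 Z=0
after  6: x0=0x87 x1=0xd6 x2=0xf1 x3=0x5e x4=0xd4 x5=0xd4  N=1 Z=0
after  7: x0=0x87 x1=0xd6 x2=0xf1 x3=0x5b x4=0xd4 x5=0xd4  N=0 Z=0
after  8: x0=0x87 x1=0xd6 x2=0x76 x3=0x5b x4=0xd4 x5=0xd4  N=0 Z=0
after  9: x0=0x87 x1=0xd6 x2=0x76 x3=0xdc x4=0xd4 x5=0xd4  N=1 Z=0
after 10: x0=0xb3 x1=0xd6 x2=0x76 x3=0xdc x4=0xd4 x5=0xd4  N=1 Z=0
-- IRQ taken; context saved, return-PC = 11 --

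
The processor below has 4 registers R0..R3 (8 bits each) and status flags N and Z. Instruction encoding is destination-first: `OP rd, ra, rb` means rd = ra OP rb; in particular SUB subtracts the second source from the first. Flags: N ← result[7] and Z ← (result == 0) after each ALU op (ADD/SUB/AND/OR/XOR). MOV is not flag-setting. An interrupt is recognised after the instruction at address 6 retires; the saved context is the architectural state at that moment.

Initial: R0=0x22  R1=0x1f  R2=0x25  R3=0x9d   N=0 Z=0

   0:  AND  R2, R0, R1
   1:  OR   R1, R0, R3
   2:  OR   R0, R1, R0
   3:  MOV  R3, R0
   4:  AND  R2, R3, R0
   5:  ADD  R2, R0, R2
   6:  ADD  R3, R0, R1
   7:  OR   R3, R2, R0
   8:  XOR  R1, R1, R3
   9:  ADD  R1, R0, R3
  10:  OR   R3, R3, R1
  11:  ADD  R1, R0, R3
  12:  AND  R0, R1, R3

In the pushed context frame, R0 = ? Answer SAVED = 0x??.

after  0: R0=0x22 R1=0x1f R2=0x02 R3=0x9d  N=0 Z=0
after  1: R0=0x22 R1=0xbf R2=0x02 R3=0x9d  N=1 Z=0
after  2: R0=0xbf R1=0xbf R2=0x02 R3=0x9d  N=1 Z=0
after  3: R0=0xbf R1=0xbf R2=0x02 R3=0xbf  N=1 Z=0
after  4: R0=0xbf R1=0xbf R2=0xbf R3=0xbf  N=1 Z=0
after  5: R0=0xbf R1=0xbf R2=0x7e R3=0xbf  N=0 Z=0
after  6: R0=0xbf R1=0xbf R2=0x7e R3=0x7e  N=0 Z=0
-- IRQ taken; context saved, return-PC = 7 --

SAVED = 0xbf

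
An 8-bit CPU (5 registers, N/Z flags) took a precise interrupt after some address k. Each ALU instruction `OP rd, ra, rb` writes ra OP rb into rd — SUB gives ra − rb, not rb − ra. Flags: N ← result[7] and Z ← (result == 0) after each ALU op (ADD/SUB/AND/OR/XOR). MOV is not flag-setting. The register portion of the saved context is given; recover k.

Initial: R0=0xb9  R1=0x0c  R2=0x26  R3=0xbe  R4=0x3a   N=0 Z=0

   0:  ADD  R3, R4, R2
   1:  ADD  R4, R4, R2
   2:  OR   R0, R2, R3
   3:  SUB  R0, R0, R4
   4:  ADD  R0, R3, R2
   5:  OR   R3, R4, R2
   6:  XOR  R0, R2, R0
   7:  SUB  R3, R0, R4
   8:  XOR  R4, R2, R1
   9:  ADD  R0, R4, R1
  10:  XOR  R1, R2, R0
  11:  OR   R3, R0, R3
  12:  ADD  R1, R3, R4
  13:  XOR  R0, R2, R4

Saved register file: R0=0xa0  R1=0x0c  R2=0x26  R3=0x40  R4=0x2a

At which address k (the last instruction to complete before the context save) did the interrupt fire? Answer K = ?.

K = 8

after  0: R0=0xb9 R1=0x0c R2=0x26 R3=0x60 R4=0x3a  N=0 Z=0
after  1: R0=0xb9 R1=0x0c R2=0x26 R3=0x60 R4=0x60  N=0 Z=0
after  2: R0=0x66 R1=0x0c R2=0x26 R3=0x60 R4=0x60  N=0 Z=0
after  3: R0=0x06 R1=0x0c R2=0x26 R3=0x60 R4=0x60  N=0 Z=0
after  4: R0=0x86 R1=0x0c R2=0x26 R3=0x60 R4=0x60  N=1 Z=0
after  5: R0=0x86 R1=0x0c R2=0x26 R3=0x66 R4=0x60  N=0 Z=0
after  6: R0=0xa0 R1=0x0c R2=0x26 R3=0x66 R4=0x60  N=1 Z=0
after  7: R0=0xa0 R1=0x0c R2=0x26 R3=0x40 R4=0x60  N=0 Z=0
after  8: R0=0xa0 R1=0x0c R2=0x26 R3=0x40 R4=0x2a  N=0 Z=0
-- IRQ taken; context saved, return-PC = 9 --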